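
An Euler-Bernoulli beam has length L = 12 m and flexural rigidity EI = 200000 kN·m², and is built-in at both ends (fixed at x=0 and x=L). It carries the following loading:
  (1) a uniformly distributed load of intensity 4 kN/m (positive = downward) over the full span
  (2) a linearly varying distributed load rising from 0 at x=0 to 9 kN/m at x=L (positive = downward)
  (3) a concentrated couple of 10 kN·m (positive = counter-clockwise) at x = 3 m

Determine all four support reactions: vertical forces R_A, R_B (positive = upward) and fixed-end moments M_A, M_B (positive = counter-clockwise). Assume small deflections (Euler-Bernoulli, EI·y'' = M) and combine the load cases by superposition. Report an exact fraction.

Load 1 — uniform load w=4 kN/m over full span:
  R_A = wL/2 = 4·12/2 = 24 kN
  M_A = wL²/12 = 4·12²/12 = 48 kN·m
  R_B = wL/2 = 4·12/2 = 24 kN
  M_B = -wL²/12 = -4·12²/12 = -48 kN·m
Load 2 — triangular load w₀=9 kN/m (0→w₀ over full span):
  R_A = 3w₀L/20 = 3·9·12/20 = 81/5 kN
  M_A = w₀L²/30 = 9·12²/30 = 216/5 kN·m
  R_B = 7w₀L/20 = 7·9·12/20 = 189/5 kN
  M_B = -w₀L²/20 = -9·12²/20 = -324/5 kN·m
Load 3 — applied couple M₀=10 kN·m at a=3 m (b=L-a=9):
  R_A = 6M₀ab/L³ = 6·10·3·9/12³ = 15/16 kN
  M_A = M₀b(2a-b)/L² = 10·9·(2·3-9)/12² = -15/8 kN·m
  R_B = -6M₀ab/L³ = -6·10·3·9/12³ = -15/16 kN
  M_B = M₀a(2b-a)/L² = 10·3·(2·9-3)/12² = 25/8 kN·m
Superposition: R_A = 3291/80 kN, M_A = 3573/40 kN·m, R_B = 4869/80 kN, M_B = -4387/40 kN·m

R_A = 3291/80 kN, M_A = 3573/40 kN·m, R_B = 4869/80 kN, M_B = -4387/40 kN·m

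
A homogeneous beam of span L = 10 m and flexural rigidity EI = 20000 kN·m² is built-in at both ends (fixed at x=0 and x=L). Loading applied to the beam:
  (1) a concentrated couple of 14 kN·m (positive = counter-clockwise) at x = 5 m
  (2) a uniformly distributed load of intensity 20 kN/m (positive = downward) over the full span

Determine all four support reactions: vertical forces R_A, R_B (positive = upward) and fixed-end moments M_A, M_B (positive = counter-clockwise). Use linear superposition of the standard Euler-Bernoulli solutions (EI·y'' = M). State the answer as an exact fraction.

R_A = 1021/10 kN, M_A = 1021/6 kN·m, R_B = 979/10 kN, M_B = -979/6 kN·m

Load 1 — applied couple M₀=14 kN·m at a=5 m (b=L-a=5):
  R_A = 6M₀ab/L³ = 6·14·5·5/10³ = 21/10 kN
  M_A = M₀b(2a-b)/L² = 14·5·(2·5-5)/10² = 7/2 kN·m
  R_B = -6M₀ab/L³ = -6·14·5·5/10³ = -21/10 kN
  M_B = M₀a(2b-a)/L² = 14·5·(2·5-5)/10² = 7/2 kN·m
Load 2 — uniform load w=20 kN/m over full span:
  R_A = wL/2 = 20·10/2 = 100 kN
  M_A = wL²/12 = 20·10²/12 = 500/3 kN·m
  R_B = wL/2 = 20·10/2 = 100 kN
  M_B = -wL²/12 = -20·10²/12 = -500/3 kN·m
Superposition: R_A = 1021/10 kN, M_A = 1021/6 kN·m, R_B = 979/10 kN, M_B = -979/6 kN·m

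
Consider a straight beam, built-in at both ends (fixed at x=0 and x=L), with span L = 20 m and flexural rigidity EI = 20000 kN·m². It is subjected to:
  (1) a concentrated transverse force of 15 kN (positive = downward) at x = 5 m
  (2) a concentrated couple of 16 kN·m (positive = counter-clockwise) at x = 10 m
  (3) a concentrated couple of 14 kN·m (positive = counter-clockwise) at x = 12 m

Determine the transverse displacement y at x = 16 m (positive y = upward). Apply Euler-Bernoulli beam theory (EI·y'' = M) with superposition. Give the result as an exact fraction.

Load 1 — point force P=15 kN at a=5 m (b=L-a=15):
  y_1 = -Pa²(L-x)²(3bL-(3b+a)(L-x))/(6L³EI)  [x>a] = -15·5²·(20-16)²·(3·15·20-(3·15+5)·(20-16))/(6·20³·20000) = -7/1600 m
Load 2 — applied couple M₀=16 kN·m at a=10 m (b=L-a=10):
  y_2 = (R_Ax³/6 - M_Ax²/2 - M₀(x-a)²/2)/EI  [x>a] with R_A=6/5, M_A=4 = ((6/5)·16³/6 - 4·16²/2 - 16·(16-10)²/2)/20000 = 3/3125 m
Load 3 — applied couple M₀=14 kN·m at a=12 m (b=L-a=8):
  y_3 = (R_Ax³/6 - M_Ax²/2 - M₀(x-a)²/2)/EI  [x>a] with R_A=126/125, M_A=112/25 = ((126/125)·16³/6 - (112/25)·16²/2 - 14·(16-12)²/2)/20000 = 21/156250 m
Superposition: y = Σ y_i = -16403/5000000 m ≈ -0.003281 m

y(16) = -16403/5000000 m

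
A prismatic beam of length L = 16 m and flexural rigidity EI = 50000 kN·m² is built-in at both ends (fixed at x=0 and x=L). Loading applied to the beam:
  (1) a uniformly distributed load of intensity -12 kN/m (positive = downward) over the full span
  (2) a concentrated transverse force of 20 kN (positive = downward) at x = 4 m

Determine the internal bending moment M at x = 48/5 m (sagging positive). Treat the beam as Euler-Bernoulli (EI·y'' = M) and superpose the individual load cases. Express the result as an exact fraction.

Load 1 — uniform load w=-12 kN/m over full span:
  M_1 = wLx/2 - wL²/12 - wx²/2 = (-12)·16·(48/5)/2 - (-12)·16²/12 - (-12)·(48/5)²/2 = -2816/25 kN·m
Load 2 — point force P=20 kN at a=4 m (b=L-a=12):
  M_2 = Pa²(a+3b)(L-x)/L³ - Pa²b/L²  [x>a] = 20·4²·(4+3·12)·(16-(48/5))/16³ - 20·4²·12/16² = 5 kN·m
Superposition: M = Σ M_i = -2691/25 kN·m ≈ -107.640000 kN·m

M(48/5) = -2691/25 kN·m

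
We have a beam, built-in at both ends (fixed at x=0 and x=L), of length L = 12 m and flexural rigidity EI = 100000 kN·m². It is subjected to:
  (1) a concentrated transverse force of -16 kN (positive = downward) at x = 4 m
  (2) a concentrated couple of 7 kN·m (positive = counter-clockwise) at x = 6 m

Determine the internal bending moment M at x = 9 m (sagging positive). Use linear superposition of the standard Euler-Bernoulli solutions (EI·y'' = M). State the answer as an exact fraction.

Load 1 — point force P=-16 kN at a=4 m (b=L-a=8):
  M_1 = Pa²(a+3b)(L-x)/L³ - Pa²b/L²  [x>a] = (-16)·4²·(4+3·8)·(12-9)/12³ - (-16)·4²·8/12² = 16/9 kN·m
Load 2 — applied couple M₀=7 kN·m at a=6 m (b=L-a=6):
  M_2 = R_Ax - M_A - M₀  [x>a] with R_A=7/8, M_A=7/4 = (7/8)·9 - (7/4) - 7 = -7/8 kN·m
Superposition: M = Σ M_i = 65/72 kN·m ≈ 0.902778 kN·m

M(9) = 65/72 kN·m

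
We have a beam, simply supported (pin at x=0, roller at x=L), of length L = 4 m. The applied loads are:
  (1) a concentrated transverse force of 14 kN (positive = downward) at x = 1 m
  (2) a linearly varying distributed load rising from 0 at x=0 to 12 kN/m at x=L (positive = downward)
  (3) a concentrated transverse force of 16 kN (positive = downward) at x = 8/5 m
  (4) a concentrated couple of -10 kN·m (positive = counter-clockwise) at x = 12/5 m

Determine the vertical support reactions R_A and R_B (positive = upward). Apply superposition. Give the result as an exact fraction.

Load 1 — point force P=14 kN at a=1 m (b=L-a=3):
  R_A = Pb/L = 14·3/4 = 21/2 kN
  R_B = Pa/L = 14·1/4 = 7/2 kN
Load 2 — triangular load w₀=12 kN/m (0→w₀ over full span):
  R_A = w₀L/6 = 12·4/6 = 8 kN
  R_B = w₀L/3 = 12·4/3 = 16 kN
Load 3 — point force P=16 kN at a=8/5 m (b=L-a=12/5):
  R_A = Pb/L = 16·(12/5)/4 = 48/5 kN
  R_B = Pa/L = 16·(8/5)/4 = 32/5 kN
Load 4 — applied couple M₀=-10 kN·m at a=12/5 m (b=L-a=8/5):
  R_A = M₀/L = (-10)/4 = -5/2 kN
  R_B = -M₀/L = -(-10)/4 = 5/2 kN
Superposition: R_A = 128/5 kN, R_B = 142/5 kN

R_A = 128/5 kN, R_B = 142/5 kN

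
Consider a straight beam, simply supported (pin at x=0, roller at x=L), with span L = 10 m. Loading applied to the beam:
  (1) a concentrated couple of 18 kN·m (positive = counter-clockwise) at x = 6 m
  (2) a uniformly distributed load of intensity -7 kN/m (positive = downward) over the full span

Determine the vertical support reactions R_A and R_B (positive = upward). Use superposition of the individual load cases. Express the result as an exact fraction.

Load 1 — applied couple M₀=18 kN·m at a=6 m (b=L-a=4):
  R_A = M₀/L = 18/10 = 9/5 kN
  R_B = -M₀/L = -18/10 = -9/5 kN
Load 2 — uniform load w=-7 kN/m over full span:
  R_A = wL/2 = (-7)·10/2 = -35 kN
  R_B = wL/2 = (-7)·10/2 = -35 kN
Superposition: R_A = -166/5 kN, R_B = -184/5 kN

R_A = -166/5 kN, R_B = -184/5 kN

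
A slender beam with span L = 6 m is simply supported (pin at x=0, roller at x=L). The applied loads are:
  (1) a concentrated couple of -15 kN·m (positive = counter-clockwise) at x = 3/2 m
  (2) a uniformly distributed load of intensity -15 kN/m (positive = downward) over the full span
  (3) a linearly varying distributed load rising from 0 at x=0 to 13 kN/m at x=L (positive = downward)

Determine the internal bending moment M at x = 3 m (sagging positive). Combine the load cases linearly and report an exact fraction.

Load 1 — applied couple M₀=-15 kN·m at a=3/2 m (b=L-a=9/2):
  M_1 = M₀x/L - M₀  [x>a] = (-15)·3/6 - (-15) = 15/2 kN·m
Load 2 — uniform load w=-15 kN/m over full span:
  M_2 = wx(L-x)/2 = (-15)·3·(6-3)/2 = -135/2 kN·m
Load 3 — triangular load w₀=13 kN/m (0→w₀ over full span):
  M_3 = w₀Lx/6 - w₀x³/(6L) = 13·6·3/6 - 13·3³/(6·6) = 117/4 kN·m
Superposition: M = Σ M_i = -123/4 kN·m ≈ -30.750000 kN·m

M(3) = -123/4 kN·m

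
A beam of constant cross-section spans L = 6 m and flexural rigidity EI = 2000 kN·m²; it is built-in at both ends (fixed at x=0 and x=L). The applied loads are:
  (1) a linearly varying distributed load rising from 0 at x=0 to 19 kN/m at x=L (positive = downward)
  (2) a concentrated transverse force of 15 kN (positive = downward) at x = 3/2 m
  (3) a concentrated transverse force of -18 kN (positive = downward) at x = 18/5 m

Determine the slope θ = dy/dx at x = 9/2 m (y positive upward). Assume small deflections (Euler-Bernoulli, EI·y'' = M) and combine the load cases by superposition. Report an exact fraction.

θ(9/2) = 158679/32000000 rad

Load 1 — triangular load w₀=19 kN/m (0→w₀ over full span):
  θ_1 = -w₀(2x(L-x)(L-2x)(x+2L)+x²(L-x)²)/(120LEI) = -19·(2·(9/2)·(6-(9/2))·(6-2·(9/2))·((9/2)+2·6)+(9/2)²·(6-(9/2))²)/(120·6·2000) = 21033/2560000 rad
Load 2 — point force P=15 kN at a=3/2 m (b=L-a=9/2):
  θ_2 = Pa²(L-x)(2bL-(3b+a)(L-x))/(2L³EI)  [x>a] = 15·(3/2)²·(6-(9/2))·(2·(9/2)·6-(3·(9/2)+(3/2))·(6-(9/2)))/(2·6³·2000) = 189/102400 rad
Load 3 — point force P=-18 kN at a=18/5 m (b=L-a=12/5):
  θ_3 = Pa²(L-x)(2bL-(3b+a)(L-x))/(2L³EI)  [x>a] = (-18)·(18/5)²·(6-(9/2))·(2·(12/5)·6-(3·(12/5)+(18/5))·(6-(9/2)))/(2·6³·2000) = -5103/1000000 rad
Superposition: θ = Σ θ_i = 158679/32000000 rad ≈ 0.004959 rad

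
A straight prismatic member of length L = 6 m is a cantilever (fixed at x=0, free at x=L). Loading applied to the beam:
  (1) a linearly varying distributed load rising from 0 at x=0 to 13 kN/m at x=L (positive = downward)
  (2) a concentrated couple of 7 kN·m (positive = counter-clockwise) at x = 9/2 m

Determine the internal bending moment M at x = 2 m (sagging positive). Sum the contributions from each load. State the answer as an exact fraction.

M(2) = -665/9 kN·m

Load 1 — triangular load w₀=13 kN/m (0→w₀ over full span):
  M_1 = w₀Lx/2 - w₀L²/3 - w₀x³/(6L) = 13·6·2/2 - 13·6²/3 - 13·2³/(6·6) = -728/9 kN·m
Load 2 — applied couple M₀=7 kN·m at a=9/2 m (b=L-a=3/2):
  M_2 = M₀  [x≤a] = 7 = 7 kN·m
Superposition: M = Σ M_i = -665/9 kN·m ≈ -73.888889 kN·m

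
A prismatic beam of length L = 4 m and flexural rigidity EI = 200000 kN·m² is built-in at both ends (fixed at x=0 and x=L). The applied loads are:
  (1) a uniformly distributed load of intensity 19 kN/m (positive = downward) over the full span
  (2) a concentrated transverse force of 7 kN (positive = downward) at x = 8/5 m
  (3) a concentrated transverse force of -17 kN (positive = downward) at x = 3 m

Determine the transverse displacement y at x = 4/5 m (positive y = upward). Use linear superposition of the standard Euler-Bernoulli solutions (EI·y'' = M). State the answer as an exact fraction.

y(4/5) = -496697/18750000000 m

Load 1 — uniform load w=19 kN/m over full span:
  y_1 = -wx²(L-x)²/(24EI) = -19·(4/5)²·(4-(4/5))²/(24·200000) = -152/5859375 m
Load 2 — point force P=7 kN at a=8/5 m (b=L-a=12/5):
  y_2 = -Pb²x²(3aL-(3a+b)x)/(6L³EI)  [x≤a] = -7·(12/5)²·(4/5)²·(3·(8/5)·4-(3·(8/5)+(12/5))·(4/5))/(6·4³·200000) = -441/97656250 m
Load 3 — point force P=-17 kN at a=3 m (b=L-a=1):
  y_3 = -Pb²x²(3aL-(3a+b)x)/(6L³EI)  [x≤a] = -(-17)·1²·(4/5)²·(3·3·4-(3·3+1)·(4/5))/(6·4³·200000) = 119/30000000 m
Superposition: y = Σ y_i = -496697/18750000000 m ≈ -0.000026 m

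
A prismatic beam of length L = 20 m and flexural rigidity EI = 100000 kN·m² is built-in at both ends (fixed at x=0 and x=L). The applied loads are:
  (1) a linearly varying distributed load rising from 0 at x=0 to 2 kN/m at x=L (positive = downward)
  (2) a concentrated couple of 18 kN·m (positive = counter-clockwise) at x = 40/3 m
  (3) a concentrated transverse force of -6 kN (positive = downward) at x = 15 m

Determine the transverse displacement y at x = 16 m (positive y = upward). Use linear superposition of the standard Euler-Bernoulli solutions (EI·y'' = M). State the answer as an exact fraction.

Load 1 — triangular load w₀=2 kN/m (0→w₀ over full span):
  y_1 = -w₀x²(L-x)²(x+2L)/(120LEI) = -2·16²·(20-16)²·(16+2·20)/(120·20·100000) = -448/234375 m
Load 2 — applied couple M₀=18 kN·m at a=40/3 m (b=L-a=20/3):
  y_2 = (R_Ax³/6 - M_Ax²/2 - M₀(x-a)²/2)/EI  [x>a] with R_A=6/5, M_A=6 = ((6/5)·16³/6 - 6·16²/2 - 18·(16-(40/3))²/2)/100000 = -2/15625 m
Load 3 — point force P=-6 kN at a=15 m (b=L-a=5):
  y_3 = -Pa²(L-x)²(3bL-(3b+a)(L-x))/(6L³EI)  [x>a] = -(-6)·15²·(20-16)²·(3·5·20-(3·5+15)·(20-16))/(6·20³·100000) = 81/100000 m
Superposition: y = Σ y_i = -9221/7500000 m ≈ -0.001229 m

y(16) = -9221/7500000 m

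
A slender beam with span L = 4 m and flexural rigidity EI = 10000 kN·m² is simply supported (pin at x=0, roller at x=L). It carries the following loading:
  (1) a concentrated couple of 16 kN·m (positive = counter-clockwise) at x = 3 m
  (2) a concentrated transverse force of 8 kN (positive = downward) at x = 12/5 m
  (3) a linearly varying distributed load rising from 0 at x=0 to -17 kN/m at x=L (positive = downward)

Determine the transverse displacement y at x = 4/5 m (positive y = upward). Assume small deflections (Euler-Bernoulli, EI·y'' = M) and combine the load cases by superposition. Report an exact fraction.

y(4/5) = 22943/58593750 m

Load 1 — applied couple M₀=16 kN·m at a=3 m (b=L-a=1):
  y_1 = (M₀x³/(6L)+C₁x)/EI  [x≤a] with C₁=M₀(3b²-L²)/(6L)=-26/3 = (16·(4/5)³/(6·4)+(-26/3)·(4/5))/10000 = -103/156250 m
Load 2 — point force P=8 kN at a=12/5 m (b=L-a=8/5):
  y_2 = -Pbx(L²-b²-x²)/(6LEI)  [x≤a] = -8·(8/5)·(4/5)·(4²-(8/5)²-(4/5)²)/(6·4·10000) = -128/234375 m
Load 3 — triangular load w₀=-17 kN/m (0→w₀ over full span):
  y_3 = -w₀x(7L⁴-10L²x²+3x⁴)/(360LEI) = -(-17)·(4/5)·(7·4⁴-10·4²·(4/5)²+3·(4/5)⁴)/(360·4·10000) = 46784/29296875 m
Superposition: y = Σ y_i = 22943/58593750 m ≈ 0.000392 m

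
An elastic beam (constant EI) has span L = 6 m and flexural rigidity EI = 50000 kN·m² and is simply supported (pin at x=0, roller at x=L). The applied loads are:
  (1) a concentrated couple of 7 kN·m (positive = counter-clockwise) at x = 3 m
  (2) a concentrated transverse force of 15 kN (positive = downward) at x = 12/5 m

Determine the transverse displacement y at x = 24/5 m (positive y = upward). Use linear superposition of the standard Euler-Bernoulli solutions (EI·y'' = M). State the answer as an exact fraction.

Load 1 — applied couple M₀=7 kN·m at a=3 m (b=L-a=3):
  y_1 = (M₀x³/(6L)-M₀(x-a)²/2+C₁x)/EI  [x>a] with C₁=M₀(3b²-L²)/(6L)=-7/4 = (7·(24/5)³/(6·6)-7·((24/5)-3)²/2+(-7/4)·(24/5))/50000 = 441/12500000 m
Load 2 — point force P=15 kN at a=12/5 m (b=L-a=18/5):
  y_2 = -Pa(L-x)(2Lx-a²-x²)/(6LEI)  [x>a] = -15·(12/5)·(6-(24/5))·(2·6·(24/5)-(12/5)²-(24/5)²)/(6·6·50000) = -54/78125 m
Superposition: y = Σ y_i = -8199/12500000 m ≈ -0.000656 m

y(24/5) = -8199/12500000 m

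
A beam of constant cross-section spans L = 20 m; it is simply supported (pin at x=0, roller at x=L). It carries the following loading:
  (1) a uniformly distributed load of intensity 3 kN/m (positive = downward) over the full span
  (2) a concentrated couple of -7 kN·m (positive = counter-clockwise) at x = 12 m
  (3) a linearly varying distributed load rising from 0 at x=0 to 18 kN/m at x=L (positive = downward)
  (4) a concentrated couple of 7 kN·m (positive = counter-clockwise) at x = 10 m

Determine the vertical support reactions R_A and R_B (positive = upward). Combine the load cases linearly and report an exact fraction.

R_A = 90 kN, R_B = 150 kN

Load 1 — uniform load w=3 kN/m over full span:
  R_A = wL/2 = 3·20/2 = 30 kN
  R_B = wL/2 = 3·20/2 = 30 kN
Load 2 — applied couple M₀=-7 kN·m at a=12 m (b=L-a=8):
  R_A = M₀/L = (-7)/20 = -7/20 kN
  R_B = -M₀/L = -(-7)/20 = 7/20 kN
Load 3 — triangular load w₀=18 kN/m (0→w₀ over full span):
  R_A = w₀L/6 = 18·20/6 = 60 kN
  R_B = w₀L/3 = 18·20/3 = 120 kN
Load 4 — applied couple M₀=7 kN·m at a=10 m (b=L-a=10):
  R_A = M₀/L = 7/20 kN
  R_B = -M₀/L = -7/20 kN
Superposition: R_A = 90 kN, R_B = 150 kN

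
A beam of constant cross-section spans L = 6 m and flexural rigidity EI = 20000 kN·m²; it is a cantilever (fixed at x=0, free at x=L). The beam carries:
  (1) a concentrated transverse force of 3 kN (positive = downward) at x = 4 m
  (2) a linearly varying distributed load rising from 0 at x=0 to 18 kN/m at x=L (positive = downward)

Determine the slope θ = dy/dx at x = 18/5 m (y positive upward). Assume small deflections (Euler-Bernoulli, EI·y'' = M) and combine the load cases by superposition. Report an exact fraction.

Load 1 — point force P=3 kN at a=4 m (b=L-a=2):
  θ_1 = -Px(2a-x)/(2EI)  [x≤a] = -3·(18/5)·(2·4-(18/5))/(2·20000) = -297/250000 rad
Load 2 — triangular load w₀=18 kN/m (0→w₀ over full span):
  θ_2 = (w₀Lx²/4-w₀L²x/3-w₀x⁴/(24L))/EI = (18·6·(18/5)²/4-18·6²·(18/5)/3-18·(18/5)⁴/(24·6))/20000 = -140211/6250000 rad
Superposition: θ = Σ θ_i = -36909/1562500 rad ≈ -0.023622 rad

θ(18/5) = -36909/1562500 rad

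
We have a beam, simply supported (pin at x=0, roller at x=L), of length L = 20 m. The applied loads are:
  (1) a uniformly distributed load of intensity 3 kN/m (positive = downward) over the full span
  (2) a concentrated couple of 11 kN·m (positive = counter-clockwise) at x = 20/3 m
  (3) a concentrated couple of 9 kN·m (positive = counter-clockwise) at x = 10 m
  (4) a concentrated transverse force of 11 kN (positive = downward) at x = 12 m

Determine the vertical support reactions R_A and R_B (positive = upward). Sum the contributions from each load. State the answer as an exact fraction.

Load 1 — uniform load w=3 kN/m over full span:
  R_A = wL/2 = 3·20/2 = 30 kN
  R_B = wL/2 = 3·20/2 = 30 kN
Load 2 — applied couple M₀=11 kN·m at a=20/3 m (b=L-a=40/3):
  R_A = M₀/L = 11/20 kN
  R_B = -M₀/L = -11/20 kN
Load 3 — applied couple M₀=9 kN·m at a=10 m (b=L-a=10):
  R_A = M₀/L = 9/20 kN
  R_B = -M₀/L = -9/20 kN
Load 4 — point force P=11 kN at a=12 m (b=L-a=8):
  R_A = Pb/L = 11·8/20 = 22/5 kN
  R_B = Pa/L = 11·12/20 = 33/5 kN
Superposition: R_A = 177/5 kN, R_B = 178/5 kN

R_A = 177/5 kN, R_B = 178/5 kN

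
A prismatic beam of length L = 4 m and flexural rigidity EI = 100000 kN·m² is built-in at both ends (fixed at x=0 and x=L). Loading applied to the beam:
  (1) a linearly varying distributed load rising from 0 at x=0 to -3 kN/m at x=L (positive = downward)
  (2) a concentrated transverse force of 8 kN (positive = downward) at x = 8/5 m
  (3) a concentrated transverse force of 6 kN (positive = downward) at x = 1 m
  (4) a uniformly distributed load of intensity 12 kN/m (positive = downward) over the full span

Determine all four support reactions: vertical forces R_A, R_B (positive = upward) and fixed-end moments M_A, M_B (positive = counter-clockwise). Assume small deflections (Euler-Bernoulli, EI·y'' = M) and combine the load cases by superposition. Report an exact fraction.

Load 1 — triangular load w₀=-3 kN/m (0→w₀ over full span):
  R_A = 3w₀L/20 = 3·(-3)·4/20 = -9/5 kN
  M_A = w₀L²/30 = (-3)·4²/30 = -8/5 kN·m
  R_B = 7w₀L/20 = 7·(-3)·4/20 = -21/5 kN
  M_B = -w₀L²/20 = -(-3)·4²/20 = 12/5 kN·m
Load 2 — point force P=8 kN at a=8/5 m (b=L-a=12/5):
  R_A = Pb²(3a+b)/L³ = 8·(12/5)²·(3·(8/5)+(12/5))/4³ = 648/125 kN
  M_A = Pab²/L² = 8·(8/5)·(12/5)²/4² = 576/125 kN·m
  R_B = Pa²(a+3b)/L³ = 8·(8/5)²·((8/5)+3·(12/5))/4³ = 352/125 kN
  M_B = -Pa²b/L² = -8·(8/5)²·(12/5)/4² = -384/125 kN·m
Load 3 — point force P=6 kN at a=1 m (b=L-a=3):
  R_A = Pb²(3a+b)/L³ = 6·3²·(3·1+3)/4³ = 81/16 kN
  M_A = Pab²/L² = 6·1·3²/4² = 27/8 kN·m
  R_B = Pa²(a+3b)/L³ = 6·1²·(1+3·3)/4³ = 15/16 kN
  M_B = -Pa²b/L² = -6·1²·3/4² = -9/8 kN·m
Load 4 — uniform load w=12 kN/m over full span:
  R_A = wL/2 = 12·4/2 = 24 kN
  M_A = wL²/12 = 12·4²/12 = 16 kN·m
  R_B = wL/2 = 12·4/2 = 24 kN
  M_B = -wL²/12 = -12·4²/12 = -16 kN·m
Superposition: R_A = 64893/2000 kN, M_A = 22383/1000 kN·m, R_B = 47107/2000 kN, M_B = -17797/1000 kN·m

R_A = 64893/2000 kN, M_A = 22383/1000 kN·m, R_B = 47107/2000 kN, M_B = -17797/1000 kN·m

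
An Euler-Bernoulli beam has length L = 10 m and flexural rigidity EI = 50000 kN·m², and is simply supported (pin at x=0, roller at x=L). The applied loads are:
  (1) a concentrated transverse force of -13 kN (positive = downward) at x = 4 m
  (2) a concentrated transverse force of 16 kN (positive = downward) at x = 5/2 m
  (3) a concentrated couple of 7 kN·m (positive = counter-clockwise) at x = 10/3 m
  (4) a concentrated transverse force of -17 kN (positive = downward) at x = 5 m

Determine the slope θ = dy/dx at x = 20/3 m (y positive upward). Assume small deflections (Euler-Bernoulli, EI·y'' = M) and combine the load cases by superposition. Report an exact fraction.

θ(20/3) = -1331/1000000 rad

Load 1 — point force P=-13 kN at a=4 m (b=L-a=6):
  θ_1 = -Pa(2L²-6Lx+3x²+a²)/(6LEI)  [x>a] = -(-13)·4·(2·10²-6·10·(20/3)+3·(20/3)²+4²)/(6·10·50000) = -247/281250 rad
Load 2 — point force P=16 kN at a=5/2 m (b=L-a=15/2):
  θ_2 = -Pa(2L²-6Lx+3x²+a²)/(6LEI)  [x>a] = -16·(5/2)·(2·10²-6·10·(20/3)+3·(20/3)²+(5/2)²)/(6·10·50000) = 29/36000 rad
Load 3 — applied couple M₀=7 kN·m at a=10/3 m (b=L-a=20/3):
  θ_3 = (M₀x²/(2L)-M₀(x-a)+C₁)/EI  [x>a] with C₁=M₀(3b²-L²)/(6L)=35/9 = (7·(20/3)²/(2·10)-7·((20/3)-(10/3))+(35/9))/50000 = -7/90000 rad
Load 4 — point force P=-17 kN at a=5 m (b=L-a=5):
  θ_4 = -Pa(2L²-6Lx+3x²+a²)/(6LEI)  [x>a] = -(-17)·5·(2·10²-6·10·(20/3)+3·(20/3)²+5²)/(6·10·50000) = -17/14400 rad
Superposition: θ = Σ θ_i = -1331/1000000 rad ≈ -0.001331 rad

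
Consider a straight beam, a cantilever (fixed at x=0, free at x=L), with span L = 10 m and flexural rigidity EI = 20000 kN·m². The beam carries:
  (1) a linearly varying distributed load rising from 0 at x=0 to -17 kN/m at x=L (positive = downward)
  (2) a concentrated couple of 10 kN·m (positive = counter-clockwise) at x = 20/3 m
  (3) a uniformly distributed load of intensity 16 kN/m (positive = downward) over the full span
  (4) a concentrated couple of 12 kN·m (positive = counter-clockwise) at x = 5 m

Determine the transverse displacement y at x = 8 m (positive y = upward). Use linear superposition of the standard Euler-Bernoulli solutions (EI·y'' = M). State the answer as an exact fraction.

y(8) = -302851/2250000 m

Load 1 — triangular load w₀=-17 kN/m (0→w₀ over full span):
  y_1 = (w₀Lx³/12-w₀L²x²/6-w₀x⁵/(120L))/EI = ((-17)·10·8³/12-(-17)·10²·8²/6-(-17)·8⁵/(120·10))/20000 = 26588/46875 m
Load 2 — applied couple M₀=10 kN·m at a=20/3 m (b=L-a=10/3):
  y_2 = M₀a(2x-a)/(2EI)  [x>a] = 10·(20/3)·(2·8-(20/3))/(2·20000) = 7/450 m
Load 3 — uniform load w=16 kN/m over full span:
  y_3 = -wx²(x²-4Lx+6L²)/(24EI) = -16·8²·(8²-4·10·8+6·10²)/(24·20000) = -1376/1875 m
Load 4 — applied couple M₀=12 kN·m at a=5 m (b=L-a=5):
  y_4 = M₀a(2x-a)/(2EI)  [x>a] = 12·5·(2·8-5)/(2·20000) = 33/2000 m
Superposition: y = Σ y_i = -302851/2250000 m ≈ -0.134600 m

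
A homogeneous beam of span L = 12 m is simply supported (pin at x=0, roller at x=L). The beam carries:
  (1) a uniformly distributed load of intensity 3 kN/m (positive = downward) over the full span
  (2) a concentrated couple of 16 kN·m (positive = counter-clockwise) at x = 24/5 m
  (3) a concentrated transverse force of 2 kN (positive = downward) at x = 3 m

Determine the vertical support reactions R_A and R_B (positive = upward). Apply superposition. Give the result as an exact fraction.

R_A = 125/6 kN, R_B = 103/6 kN

Load 1 — uniform load w=3 kN/m over full span:
  R_A = wL/2 = 3·12/2 = 18 kN
  R_B = wL/2 = 3·12/2 = 18 kN
Load 2 — applied couple M₀=16 kN·m at a=24/5 m (b=L-a=36/5):
  R_A = M₀/L = 16/12 = 4/3 kN
  R_B = -M₀/L = -16/12 = -4/3 kN
Load 3 — point force P=2 kN at a=3 m (b=L-a=9):
  R_A = Pb/L = 2·9/12 = 3/2 kN
  R_B = Pa/L = 2·3/12 = 1/2 kN
Superposition: R_A = 125/6 kN, R_B = 103/6 kN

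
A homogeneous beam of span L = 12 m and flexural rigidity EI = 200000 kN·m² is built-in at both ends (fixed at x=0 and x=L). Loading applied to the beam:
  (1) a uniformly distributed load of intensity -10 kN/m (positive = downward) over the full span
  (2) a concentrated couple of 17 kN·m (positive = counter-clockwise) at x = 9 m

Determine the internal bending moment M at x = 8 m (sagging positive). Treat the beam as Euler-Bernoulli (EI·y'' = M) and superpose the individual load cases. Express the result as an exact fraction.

M(8) = -521/16 kN·m

Load 1 — uniform load w=-10 kN/m over full span:
  M_1 = wLx/2 - wL²/12 - wx²/2 = (-10)·12·8/2 - (-10)·12²/12 - (-10)·8²/2 = -40 kN·m
Load 2 — applied couple M₀=17 kN·m at a=9 m (b=L-a=3):
  M_2 = R_Ax - M_A  [x≤a] with R_A=51/32, M_A=85/16 = (51/32)·8 - (85/16) = 119/16 kN·m
Superposition: M = Σ M_i = -521/16 kN·m ≈ -32.562500 kN·m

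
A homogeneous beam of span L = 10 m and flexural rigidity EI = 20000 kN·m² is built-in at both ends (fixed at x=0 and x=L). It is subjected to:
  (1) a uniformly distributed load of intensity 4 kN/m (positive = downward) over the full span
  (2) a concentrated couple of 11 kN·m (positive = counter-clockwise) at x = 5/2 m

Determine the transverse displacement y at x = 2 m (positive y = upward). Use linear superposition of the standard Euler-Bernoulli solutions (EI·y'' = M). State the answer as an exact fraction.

Load 1 — uniform load w=4 kN/m over full span:
  y_1 = -wx²(L-x)²/(24EI) = -4·2²·(10-2)²/(24·20000) = -4/1875 m
Load 2 — applied couple M₀=11 kN·m at a=5/2 m (b=L-a=15/2):
  y_2 = (R_Ax³/6 - M_Ax²/2)/EI  [x≤a] with R_A=99/80, M_A=-33/16 = ((99/80)·2³/6 - (-33/16)·2²/2)/20000 = 231/800000 m
Superposition: y = Σ y_i = -4427/2400000 m ≈ -0.001845 m

y(2) = -4427/2400000 m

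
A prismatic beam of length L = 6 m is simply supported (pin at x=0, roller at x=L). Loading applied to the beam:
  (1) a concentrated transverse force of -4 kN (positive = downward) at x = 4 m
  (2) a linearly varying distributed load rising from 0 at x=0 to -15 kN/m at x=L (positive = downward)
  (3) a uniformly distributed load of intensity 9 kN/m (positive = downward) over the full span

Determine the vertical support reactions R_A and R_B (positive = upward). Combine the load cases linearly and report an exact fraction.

Load 1 — point force P=-4 kN at a=4 m (b=L-a=2):
  R_A = Pb/L = (-4)·2/6 = -4/3 kN
  R_B = Pa/L = (-4)·4/6 = -8/3 kN
Load 2 — triangular load w₀=-15 kN/m (0→w₀ over full span):
  R_A = w₀L/6 = (-15)·6/6 = -15 kN
  R_B = w₀L/3 = (-15)·6/3 = -30 kN
Load 3 — uniform load w=9 kN/m over full span:
  R_A = wL/2 = 9·6/2 = 27 kN
  R_B = wL/2 = 9·6/2 = 27 kN
Superposition: R_A = 32/3 kN, R_B = -17/3 kN

R_A = 32/3 kN, R_B = -17/3 kN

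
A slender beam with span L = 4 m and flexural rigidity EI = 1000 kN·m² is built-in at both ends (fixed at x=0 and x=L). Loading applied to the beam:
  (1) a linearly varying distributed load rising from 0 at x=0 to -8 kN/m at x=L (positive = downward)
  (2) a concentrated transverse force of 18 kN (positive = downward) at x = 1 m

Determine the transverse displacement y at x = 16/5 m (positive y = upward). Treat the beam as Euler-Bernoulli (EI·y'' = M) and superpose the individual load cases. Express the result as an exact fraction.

y(16/5) = 17969/46875000 m

Load 1 — triangular load w₀=-8 kN/m (0→w₀ over full span):
  y_1 = -w₀x²(L-x)²(x+2L)/(120LEI) = -(-8)·(16/5)²·(4-(16/5))²·((16/5)+2·4)/(120·4·1000) = 7168/5859375 m
Load 2 — point force P=18 kN at a=1 m (b=L-a=3):
  y_2 = -Pa²(L-x)²(3bL-(3b+a)(L-x))/(6L³EI)  [x>a] = -18·1²·(4-(16/5))²·(3·3·4-(3·3+1)·(4-(16/5)))/(6·4³·1000) = -21/25000 m
Superposition: y = Σ y_i = 17969/46875000 m ≈ 0.000383 m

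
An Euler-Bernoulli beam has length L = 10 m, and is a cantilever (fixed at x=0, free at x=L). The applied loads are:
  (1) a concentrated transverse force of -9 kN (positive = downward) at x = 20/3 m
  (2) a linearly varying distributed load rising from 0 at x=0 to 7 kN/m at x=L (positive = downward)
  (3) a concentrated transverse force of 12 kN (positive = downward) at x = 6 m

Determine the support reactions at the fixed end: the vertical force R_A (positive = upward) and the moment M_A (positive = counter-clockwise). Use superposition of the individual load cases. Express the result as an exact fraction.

R_A = 38 kN, M_A = 736/3 kN·m

Load 1 — point force P=-9 kN at a=20/3 m (b=L-a=10/3):
  R_A = P = (-9) = -9 kN
  M_A = Pa = (-9)·(20/3) = -60 kN·m
Load 2 — triangular load w₀=7 kN/m (0→w₀ over full span):
  R_A = w₀L/2 = 7·10/2 = 35 kN
  M_A = w₀L²/3 = 7·10²/3 = 700/3 kN·m
Load 3 — point force P=12 kN at a=6 m (b=L-a=4):
  R_A = P = 12 kN
  M_A = Pa = 12·6 = 72 kN·m
Superposition: R_A = 38 kN, M_A = 736/3 kN·m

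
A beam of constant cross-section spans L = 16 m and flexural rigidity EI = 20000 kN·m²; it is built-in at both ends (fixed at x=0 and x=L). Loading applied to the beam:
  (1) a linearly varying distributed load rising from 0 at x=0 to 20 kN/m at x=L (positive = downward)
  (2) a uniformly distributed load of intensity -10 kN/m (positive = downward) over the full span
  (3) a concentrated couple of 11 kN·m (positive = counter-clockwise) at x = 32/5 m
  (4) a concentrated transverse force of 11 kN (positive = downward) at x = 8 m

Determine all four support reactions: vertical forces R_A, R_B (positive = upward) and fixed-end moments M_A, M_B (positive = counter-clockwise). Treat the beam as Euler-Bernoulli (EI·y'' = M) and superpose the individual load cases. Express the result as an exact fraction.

R_A = -2551/100 kN, M_A = -1451/75 kN·m, R_B = 3651/100 kN, M_B = -4586/75 kN·m

Load 1 — triangular load w₀=20 kN/m (0→w₀ over full span):
  R_A = 3w₀L/20 = 3·20·16/20 = 48 kN
  M_A = w₀L²/30 = 20·16²/30 = 512/3 kN·m
  R_B = 7w₀L/20 = 7·20·16/20 = 112 kN
  M_B = -w₀L²/20 = -20·16²/20 = -256 kN·m
Load 2 — uniform load w=-10 kN/m over full span:
  R_A = wL/2 = (-10)·16/2 = -80 kN
  M_A = wL²/12 = (-10)·16²/12 = -640/3 kN·m
  R_B = wL/2 = (-10)·16/2 = -80 kN
  M_B = -wL²/12 = -(-10)·16²/12 = 640/3 kN·m
Load 3 — applied couple M₀=11 kN·m at a=32/5 m (b=L-a=48/5):
  R_A = 6M₀ab/L³ = 6·11·(32/5)·(48/5)/16³ = 99/100 kN
  M_A = M₀b(2a-b)/L² = 11·(48/5)·(2·(32/5)-(48/5))/16² = 33/25 kN·m
  R_B = -6M₀ab/L³ = -6·11·(32/5)·(48/5)/16³ = -99/100 kN
  M_B = M₀a(2b-a)/L² = 11·(32/5)·(2·(48/5)-(32/5))/16² = 88/25 kN·m
Load 4 — point force P=11 kN at a=8 m (b=L-a=8):
  R_A = Pb²(3a+b)/L³ = 11·8²·(3·8+8)/16³ = 11/2 kN
  M_A = Pab²/L² = 11·8·8²/16² = 22 kN·m
  R_B = Pa²(a+3b)/L³ = 11·8²·(8+3·8)/16³ = 11/2 kN
  M_B = -Pa²b/L² = -11·8²·8/16² = -22 kN·m
Superposition: R_A = -2551/100 kN, M_A = -1451/75 kN·m, R_B = 3651/100 kN, M_B = -4586/75 kN·m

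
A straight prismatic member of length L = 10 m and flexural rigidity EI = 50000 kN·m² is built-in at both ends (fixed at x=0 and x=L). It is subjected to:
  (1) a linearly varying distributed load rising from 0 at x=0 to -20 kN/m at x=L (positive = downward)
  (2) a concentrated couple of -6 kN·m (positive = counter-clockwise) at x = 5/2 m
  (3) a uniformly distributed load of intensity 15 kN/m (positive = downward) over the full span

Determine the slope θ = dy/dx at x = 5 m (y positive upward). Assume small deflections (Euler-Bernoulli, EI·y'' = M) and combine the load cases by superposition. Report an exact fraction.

θ(5) = 109/480000 rad

Load 1 — triangular load w₀=-20 kN/m (0→w₀ over full span):
  θ_1 = -w₀(2x(L-x)(L-2x)(x+2L)+x²(L-x)²)/(120LEI) = -(-20)·(2·5·(10-5)·(10-2·5)·(5+2·10)+5²·(10-5)²)/(120·10·50000) = 1/4800 rad
Load 2 — applied couple M₀=-6 kN·m at a=5/2 m (b=L-a=15/2):
  θ_2 = (R_Ax²/2 - M_Ax - M₀(x-a))/EI  [x>a] with R_A=-27/40, M_A=9/8 = ((-27/40)·5²/2 - (9/8)·5 - (-6)·(5-(5/2)))/50000 = 3/160000 rad
Load 3 — uniform load w=15 kN/m over full span:
  θ_3 = -wx(L-x)(L-2x)/(12EI) = -15·5·(10-5)·(10-2·5)/(12·50000) = 0 rad
Superposition: θ = Σ θ_i = 109/480000 rad ≈ 0.000227 rad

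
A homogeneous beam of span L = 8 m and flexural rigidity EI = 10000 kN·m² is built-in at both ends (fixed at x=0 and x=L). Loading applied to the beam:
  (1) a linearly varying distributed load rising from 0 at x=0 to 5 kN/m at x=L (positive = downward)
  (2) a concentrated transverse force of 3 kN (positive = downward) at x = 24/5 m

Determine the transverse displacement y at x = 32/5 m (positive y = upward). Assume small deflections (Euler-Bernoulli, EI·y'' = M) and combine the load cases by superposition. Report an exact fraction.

y(32/5) = -44912/29296875 m

Load 1 — triangular load w₀=5 kN/m (0→w₀ over full span):
  y_1 = -w₀x²(L-x)²(x+2L)/(120LEI) = -5·(32/5)²·(8-(32/5))²·((32/5)+2·8)/(120·8·10000) = -7168/5859375 m
Load 2 — point force P=3 kN at a=24/5 m (b=L-a=16/5):
  y_2 = -Pa²(L-x)²(3bL-(3b+a)(L-x))/(6L³EI)  [x>a] = -3·(24/5)²·(8-(32/5))²·(3·(16/5)·8-(3·(16/5)+(24/5))·(8-(32/5)))/(6·8³·10000) = -3024/9765625 m
Superposition: y = Σ y_i = -44912/29296875 m ≈ -0.001533 m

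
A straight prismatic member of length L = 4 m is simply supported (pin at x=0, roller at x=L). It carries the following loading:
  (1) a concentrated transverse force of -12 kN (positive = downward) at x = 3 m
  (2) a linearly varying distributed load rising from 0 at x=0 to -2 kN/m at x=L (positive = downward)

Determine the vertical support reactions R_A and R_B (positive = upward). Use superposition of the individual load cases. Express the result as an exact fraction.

R_A = -13/3 kN, R_B = -35/3 kN

Load 1 — point force P=-12 kN at a=3 m (b=L-a=1):
  R_A = Pb/L = (-12)·1/4 = -3 kN
  R_B = Pa/L = (-12)·3/4 = -9 kN
Load 2 — triangular load w₀=-2 kN/m (0→w₀ over full span):
  R_A = w₀L/6 = (-2)·4/6 = -4/3 kN
  R_B = w₀L/3 = (-2)·4/3 = -8/3 kN
Superposition: R_A = -13/3 kN, R_B = -35/3 kN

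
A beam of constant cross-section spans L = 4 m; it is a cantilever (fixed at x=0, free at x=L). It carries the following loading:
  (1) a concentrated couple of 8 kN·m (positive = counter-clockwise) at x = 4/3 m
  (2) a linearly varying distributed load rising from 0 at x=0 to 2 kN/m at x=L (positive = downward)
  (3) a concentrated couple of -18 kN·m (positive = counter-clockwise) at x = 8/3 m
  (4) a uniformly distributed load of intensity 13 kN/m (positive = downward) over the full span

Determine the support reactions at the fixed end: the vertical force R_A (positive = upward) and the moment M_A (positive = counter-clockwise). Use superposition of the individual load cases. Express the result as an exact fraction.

Load 1 — applied couple M₀=8 kN·m at a=4/3 m (b=L-a=8/3):
  R_A = 0 kN
  M_A = -M₀ = -8 kN·m
Load 2 — triangular load w₀=2 kN/m (0→w₀ over full span):
  R_A = w₀L/2 = 2·4/2 = 4 kN
  M_A = w₀L²/3 = 2·4²/3 = 32/3 kN·m
Load 3 — applied couple M₀=-18 kN·m at a=8/3 m (b=L-a=4/3):
  R_A = 0 kN
  M_A = -M₀ = -(-18) = 18 kN·m
Load 4 — uniform load w=13 kN/m over full span:
  R_A = wL = 13·4 = 52 kN
  M_A = wL²/2 = 13·4²/2 = 104 kN·m
Superposition: R_A = 56 kN, M_A = 374/3 kN·m

R_A = 56 kN, M_A = 374/3 kN·m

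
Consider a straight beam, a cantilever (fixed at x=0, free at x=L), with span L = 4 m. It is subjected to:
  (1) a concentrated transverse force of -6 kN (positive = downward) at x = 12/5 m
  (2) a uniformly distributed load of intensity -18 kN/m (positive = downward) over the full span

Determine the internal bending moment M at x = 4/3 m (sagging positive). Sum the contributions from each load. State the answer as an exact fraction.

Load 1 — point force P=-6 kN at a=12/5 m (b=L-a=8/5):
  M_1 = -P(a-x)  [x≤a] = -(-6)·((12/5)-(4/3)) = 32/5 kN·m
Load 2 — uniform load w=-18 kN/m over full span:
  M_2 = -w(L-x)²/2 = -(-18)·(4-(4/3))²/2 = 64 kN·m
Superposition: M = Σ M_i = 352/5 kN·m ≈ 70.400000 kN·m

M(4/3) = 352/5 kN·m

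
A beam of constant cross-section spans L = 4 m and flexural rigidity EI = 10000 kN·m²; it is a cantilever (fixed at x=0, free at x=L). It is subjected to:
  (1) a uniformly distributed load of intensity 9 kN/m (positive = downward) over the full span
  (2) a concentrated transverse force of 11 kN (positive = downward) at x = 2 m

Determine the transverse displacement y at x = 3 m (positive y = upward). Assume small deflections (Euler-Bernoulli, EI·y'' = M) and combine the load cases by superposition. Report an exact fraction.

Load 1 — uniform load w=9 kN/m over full span:
  y_1 = -wx²(x²-4Lx+6L²)/(24EI) = -9·3²·(3²-4·4·3+6·4²)/(24·10000) = -1539/80000 m
Load 2 — point force P=11 kN at a=2 m (b=L-a=2):
  y_2 = -Pa²(3x-a)/(6EI)  [x>a] = -11·2²·(3·3-2)/(6·10000) = -77/15000 m
Superposition: y = Σ y_i = -5849/240000 m ≈ -0.024371 m

y(3) = -5849/240000 m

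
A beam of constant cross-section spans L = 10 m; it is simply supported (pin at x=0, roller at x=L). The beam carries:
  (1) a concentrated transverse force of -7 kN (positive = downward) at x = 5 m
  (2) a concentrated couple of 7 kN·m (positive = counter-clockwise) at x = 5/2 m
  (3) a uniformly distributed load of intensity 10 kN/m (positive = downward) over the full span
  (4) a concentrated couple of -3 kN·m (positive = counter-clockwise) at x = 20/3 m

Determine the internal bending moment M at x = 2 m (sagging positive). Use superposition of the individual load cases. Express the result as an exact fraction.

M(2) = 369/5 kN·m

Load 1 — point force P=-7 kN at a=5 m (b=L-a=5):
  M_1 = Pbx/L  [x≤a] = (-7)·5·2/10 = -7 kN·m
Load 2 — applied couple M₀=7 kN·m at a=5/2 m (b=L-a=15/2):
  M_2 = M₀x/L  [x≤a] = 7·2/10 = 7/5 kN·m
Load 3 — uniform load w=10 kN/m over full span:
  M_3 = wx(L-x)/2 = 10·2·(10-2)/2 = 80 kN·m
Load 4 — applied couple M₀=-3 kN·m at a=20/3 m (b=L-a=10/3):
  M_4 = M₀x/L  [x≤a] = (-3)·2/10 = -3/5 kN·m
Superposition: M = Σ M_i = 369/5 kN·m ≈ 73.800000 kN·m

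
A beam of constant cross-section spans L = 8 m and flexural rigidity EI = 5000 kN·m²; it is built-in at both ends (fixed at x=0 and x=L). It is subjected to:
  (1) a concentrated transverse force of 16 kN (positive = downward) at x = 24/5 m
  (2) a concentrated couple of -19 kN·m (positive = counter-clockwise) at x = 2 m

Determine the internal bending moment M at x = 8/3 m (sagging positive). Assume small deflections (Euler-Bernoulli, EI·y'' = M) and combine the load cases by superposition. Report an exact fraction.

Load 1 — point force P=16 kN at a=24/5 m (b=L-a=16/5):
  M_1 = Pb²(3a+b)x/L³ - Pab²/L²  [x≤a] = 16·(16/5)²·(3·(24/5)+(16/5))·(8/3)/8³ - 16·(24/5)·(16/5)²/8² = 1024/375 kN·m
Load 2 — applied couple M₀=-19 kN·m at a=2 m (b=L-a=6):
  M_2 = R_Ax - M_A - M₀  [x>a] with R_A=-171/64, M_A=57/16 = (-171/64)·(8/3) - (57/16) - (-19) = 133/16 kN·m
Superposition: M = Σ M_i = 66259/6000 kN·m ≈ 11.043167 kN·m

M(8/3) = 66259/6000 kN·m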